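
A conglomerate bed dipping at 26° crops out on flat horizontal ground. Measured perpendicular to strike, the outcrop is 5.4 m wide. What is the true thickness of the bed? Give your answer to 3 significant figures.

2.37 m

True thickness t = w · sin(dip) = 5.4 × sin 26°
t = 5.4 × 0.4384 = 2.367 m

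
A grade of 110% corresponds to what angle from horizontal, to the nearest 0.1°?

47.7°

tan θ = 110/100 = 1.1000
θ = arctan(1.1000) = 47.73°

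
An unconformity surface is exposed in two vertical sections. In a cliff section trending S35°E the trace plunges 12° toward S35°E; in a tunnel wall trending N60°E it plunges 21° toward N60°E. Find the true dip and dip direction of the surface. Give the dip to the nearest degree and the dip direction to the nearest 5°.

Each apparent-dip line lies in the plane. As unit vectors (x east, y north, z up), v₁ plunges 12°→S35°E and v₂ plunges 21°→N60°E.
The plane normal is n = v₁ × v₂ ∝ (0.384, 0.033, 0.910).
tan δ = √(n_x²+n_y²)/n_z = 0.386/0.910, so δ = 23.0°.
The horizontal component of n points toward azimuth atan2(n_x, n_y) = 85°, the dip direction.

true dip 23°, dip direction 085°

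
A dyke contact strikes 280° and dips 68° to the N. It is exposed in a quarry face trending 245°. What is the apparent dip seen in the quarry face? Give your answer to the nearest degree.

The strike is 280° and the section trends 245°; the acute angle between them is β = 35°.
tan(apparent dip) = tan 68° · sin 35° = 1.4197
α = arctan(1.4197) = 54.84°

55°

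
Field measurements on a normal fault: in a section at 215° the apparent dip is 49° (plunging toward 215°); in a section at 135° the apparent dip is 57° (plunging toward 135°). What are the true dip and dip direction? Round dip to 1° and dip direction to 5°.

true dip 61°, dip direction 165°

Each apparent-dip line lies in the plane. As unit vectors (x east, y north, z up), v₁ plunges 49°→215° and v₂ plunges 57°→135°.
The plane normal is n = v₁ × v₂ ∝ (0.160, -0.606, 0.352).
Dip δ = arctan(|n_h|/n_z) = arctan(0.627/0.352) = 60.7°.
Dip direction = azimuth of (n_x, n_y) = atan2(0.160, -0.606) = 165°.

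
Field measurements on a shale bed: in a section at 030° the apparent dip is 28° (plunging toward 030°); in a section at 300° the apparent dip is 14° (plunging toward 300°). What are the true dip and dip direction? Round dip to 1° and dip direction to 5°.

true dip 30°, dip direction 005°

The two traces are lines in the plane: v₁ = (sin 30°·cos 28°, cos 30°·cos 28°, −sin 28°), v₂ = (sin 300°·cos 14°, cos 300°·cos 14°, −sin 14°).
The plane normal is n = v₁ × v₂ ∝ (0.043, 0.501, 0.857).
tan δ = √(n_x²+n_y²)/n_z = 0.503/0.857, so δ = 30.4°.
Dip direction = azimuth of (n_x, n_y) = atan2(0.043, 0.501) = 5°.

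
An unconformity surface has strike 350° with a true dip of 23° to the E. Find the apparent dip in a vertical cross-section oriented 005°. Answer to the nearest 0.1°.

The section lies 15° from the strike.
tan(apparent dip) = tan 23° · sin 15° = 0.1099
α = arctan(0.1099) = 6.27°

6.3°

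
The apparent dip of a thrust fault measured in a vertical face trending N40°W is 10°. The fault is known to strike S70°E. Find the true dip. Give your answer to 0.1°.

β = acute angle between strike S70°E and section N40°W = 30°.
tan(true dip) = tan 10° / sin 30° = 0.3527
δ = arctan(0.3527) = 19.43°

19.4°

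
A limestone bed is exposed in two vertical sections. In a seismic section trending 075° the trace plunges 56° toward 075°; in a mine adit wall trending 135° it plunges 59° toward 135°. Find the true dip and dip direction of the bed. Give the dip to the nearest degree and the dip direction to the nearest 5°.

true dip 61°, dip direction 110°

Each apparent-dip line lies in the plane. As unit vectors (x east, y north, z up), v₁ plunges 56°→075° and v₂ plunges 59°→135°.
Cross product v₁ × v₂ gives the pole to the plane: n ∝ (0.426, -0.161, 0.249).
tan δ = √(n_x²+n_y²)/n_z = 0.455/0.249, so δ = 61.3°.
Dip direction = azimuth of (n_x, n_y) = atan2(0.426, -0.161) = 111°.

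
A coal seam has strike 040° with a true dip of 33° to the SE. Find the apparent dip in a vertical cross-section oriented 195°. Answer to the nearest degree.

The strike is 040° and the section trends 195°; the acute angle between them is β = 25°.
tan(apparent dip) = tan 33° · sin 25° = 0.2745
apparent dip = arctan 0.2745 = 15.35°

15°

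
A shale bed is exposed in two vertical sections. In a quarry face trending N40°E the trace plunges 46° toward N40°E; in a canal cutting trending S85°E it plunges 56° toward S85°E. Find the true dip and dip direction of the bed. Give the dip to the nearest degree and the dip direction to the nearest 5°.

true dip 56°, dip direction 085°

Represent each trace as a vector plunging at its apparent dip toward its trend (east-north-up frame): v₁ = (0.447, 0.532, -0.719), v₂ = (0.557, -0.049, -0.829).
The plane normal is n = v₁ × v₂ ∝ (0.476, 0.031, 0.318).
tan δ = √(n_x²+n_y²)/n_z = 0.477/0.318, so δ = 56.3°.
Dip direction = atan2(0.476, 0.031) = 86° (azimuth of n's horizontal projection).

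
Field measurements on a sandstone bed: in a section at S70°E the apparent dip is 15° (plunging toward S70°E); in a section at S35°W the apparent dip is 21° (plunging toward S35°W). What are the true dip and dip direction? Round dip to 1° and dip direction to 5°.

The two traces are lines in the plane: v₁ = (sin 110°·cos 15°, cos 110°·cos 15°, −sin 15°), v₂ = (sin 215°·cos 21°, cos 215°·cos 21°, −sin 21°).
The plane normal is n = v₁ × v₂ ∝ (0.080, -0.464, 0.871).
Dip δ = arctan(|n_h|/n_z) = arctan(0.471/0.871) = 28.4°.
Dip direction = azimuth of (n_x, n_y) = atan2(0.080, -0.464) = 170°.

true dip 28°, dip direction 170°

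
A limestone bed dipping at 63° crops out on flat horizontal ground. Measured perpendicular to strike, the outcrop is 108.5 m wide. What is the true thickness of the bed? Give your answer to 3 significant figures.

96.7 m

True thickness t = w · sin(dip) = 108.5 × sin 63°
t = 108.5 × 0.8910 = 96.674 m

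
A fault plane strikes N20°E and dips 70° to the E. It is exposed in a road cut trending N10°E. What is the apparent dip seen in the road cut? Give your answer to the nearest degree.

The section lies 10° from the strike.
tan(apparent dip) = tan 70° · sin 10° = 0.4771
apparent dip = arctan 0.4771 = 25.51°

26°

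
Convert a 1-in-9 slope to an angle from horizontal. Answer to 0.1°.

tan θ = 1/9 = 0.1111
θ = arctan(0.1111) = 6.34°

6.3°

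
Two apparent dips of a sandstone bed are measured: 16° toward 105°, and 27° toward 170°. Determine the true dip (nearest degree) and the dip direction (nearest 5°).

Each apparent-dip line lies in the plane. As unit vectors (x east, y north, z up), v₁ plunges 16°→105° and v₂ plunges 27°→170°.
The plane normal is n = v₁ × v₂ ∝ (0.129, -0.379, 0.776).
Dip δ = arctan(|n_h|/n_z) = arctan(0.400/0.776) = 27.3°.
Dip direction = atan2(0.129, -0.379) = 161° (azimuth of n's horizontal projection).

true dip 27°, dip direction 160°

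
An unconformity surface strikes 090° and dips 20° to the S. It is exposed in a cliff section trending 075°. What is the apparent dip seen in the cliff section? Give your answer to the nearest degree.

The strike is 090° and the section trends 075°; the acute angle between them is β = 15°.
tan(apparent dip) = tan 20° · sin 15° = 0.0942
apparent dip = arctan 0.0942 = 5.38°

5°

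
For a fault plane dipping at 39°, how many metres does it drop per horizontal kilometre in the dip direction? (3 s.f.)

810 m

drop per km = 1000 × tan 39° = 1000 × 0.8098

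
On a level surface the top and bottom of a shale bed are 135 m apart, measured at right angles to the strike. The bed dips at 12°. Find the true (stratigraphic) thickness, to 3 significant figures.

True thickness t = w · sin(dip) = 135 × sin 12°
t = 135 × 0.2079 = 28.068 m

28.1 m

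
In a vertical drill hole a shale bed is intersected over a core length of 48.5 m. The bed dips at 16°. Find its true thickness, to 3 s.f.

True thickness t = h · cos(dip) = 48.5 × cos 16°
t = 48.5 × 0.9613 = 46.621 m

46.6 m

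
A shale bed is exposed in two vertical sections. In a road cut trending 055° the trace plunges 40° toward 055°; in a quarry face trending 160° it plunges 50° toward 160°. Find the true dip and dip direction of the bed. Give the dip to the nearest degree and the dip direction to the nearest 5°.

true dip 59°, dip direction 115°

The two traces are lines in the plane: v₁ = (sin 55°·cos 40°, cos 55°·cos 40°, −sin 40°), v₂ = (sin 160°·cos 50°, cos 160°·cos 50°, −sin 50°).
The plane normal is n = v₁ × v₂ ∝ (0.725, -0.339, 0.476).
tan δ = √(n_x²+n_y²)/n_z = 0.800/0.476, so δ = 59.3°.
Dip direction = atan2(0.725, -0.339) = 115° (azimuth of n's horizontal projection).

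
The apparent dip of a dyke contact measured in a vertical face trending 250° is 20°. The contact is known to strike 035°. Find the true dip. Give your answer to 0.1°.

The section is 35° from the strike.
tan(true dip) = tan 20° / sin 35° = 0.6346
δ = arctan(0.6346) = 32.40°

32.4°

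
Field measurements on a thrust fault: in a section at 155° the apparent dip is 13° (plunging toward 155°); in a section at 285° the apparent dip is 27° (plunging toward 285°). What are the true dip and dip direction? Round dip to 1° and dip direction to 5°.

true dip 42°, dip direction 230°

Represent each trace as a vector plunging at its apparent dip toward its trend (east-north-up frame): v₁ = (0.412, -0.883, -0.225), v₂ = (-0.861, 0.231, -0.454).
n = v₁ × v₂ = (-0.453, -0.381, 0.665) (taken with n_z > 0).
True dip = arccos(n_z / |n|) = arccos(0.7472) = 41.6°.
The horizontal component of n points toward azimuth atan2(n_x, n_y) = 230°, the dip direction.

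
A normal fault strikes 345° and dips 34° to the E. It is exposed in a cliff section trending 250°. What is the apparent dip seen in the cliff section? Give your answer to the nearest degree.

Angle between strike (345°) and section (250°): β = 85°.
tan(apparent dip) = tan 34° · sin 85° = 0.6719
apparent dip = arctan 0.6719 = 33.90°

34°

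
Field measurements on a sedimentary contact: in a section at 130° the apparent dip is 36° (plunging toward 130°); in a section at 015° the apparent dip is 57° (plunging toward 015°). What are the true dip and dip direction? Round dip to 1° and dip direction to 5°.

Represent each trace as a vector plunging at its apparent dip toward its trend (east-north-up frame): v₁ = (0.620, -0.520, -0.588), v₂ = (0.141, 0.526, -0.839).
n = v₁ × v₂ = (0.745, 0.437, 0.399) (taken with n_z > 0).
tan δ = √(n_x²+n_y²)/n_z = 0.864/0.399, so δ = 65.2°.
Dip direction = atan2(0.745, 0.437) = 60° (azimuth of n's horizontal projection).

true dip 65°, dip direction 060°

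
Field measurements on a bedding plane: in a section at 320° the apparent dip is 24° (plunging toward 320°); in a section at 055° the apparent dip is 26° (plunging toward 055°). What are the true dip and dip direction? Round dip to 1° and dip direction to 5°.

true dip 35°, dip direction 010°

The two traces are lines in the plane: v₁ = (sin 320°·cos 24°, cos 320°·cos 24°, −sin 24°), v₂ = (sin 55°·cos 26°, cos 55°·cos 26°, −sin 26°).
The plane normal is n = v₁ × v₂ ∝ (0.097, 0.557, 0.818).
True dip = arccos(n_z / |n|) = arccos(0.8227) = 34.6°.
Dip direction = azimuth of (n_x, n_y) = atan2(0.097, 0.557) = 10°.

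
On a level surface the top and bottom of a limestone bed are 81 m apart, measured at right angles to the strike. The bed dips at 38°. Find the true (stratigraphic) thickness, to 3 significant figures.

49.9 m

True thickness t = w · sin(dip) = 81 × sin 38°
t = 81 × 0.6157 = 49.869 m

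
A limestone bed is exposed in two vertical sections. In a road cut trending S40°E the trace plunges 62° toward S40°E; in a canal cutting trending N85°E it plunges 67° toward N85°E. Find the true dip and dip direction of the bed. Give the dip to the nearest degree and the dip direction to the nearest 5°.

true dip 68°, dip direction 100°

The two traces are lines in the plane: v₁ = (sin 140°·cos 62°, cos 140°·cos 62°, −sin 62°), v₂ = (sin 85°·cos 67°, cos 85°·cos 67°, −sin 67°).
The plane normal is n = v₁ × v₂ ∝ (0.361, -0.066, 0.150).
True dip = arccos(n_z / |n|) = arccos(0.3788) = 67.7°.
The horizontal component of n points toward azimuth atan2(n_x, n_y) = 100°, the dip direction.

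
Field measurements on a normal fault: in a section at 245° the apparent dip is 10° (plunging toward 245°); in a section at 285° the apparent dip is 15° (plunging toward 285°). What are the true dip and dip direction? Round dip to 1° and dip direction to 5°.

true dip 15°, dip direction 295°

Represent each trace as a vector plunging at its apparent dip toward its trend (east-north-up frame): v₁ = (-0.893, -0.416, -0.174), v₂ = (-0.933, 0.250, -0.259).
The plane normal is n = v₁ × v₂ ∝ (-0.151, 0.069, 0.611).
tan δ = √(n_x²+n_y²)/n_z = 0.166/0.611, so δ = 15.2°.
The horizontal component of n points toward azimuth atan2(n_x, n_y) = 295°, the dip direction.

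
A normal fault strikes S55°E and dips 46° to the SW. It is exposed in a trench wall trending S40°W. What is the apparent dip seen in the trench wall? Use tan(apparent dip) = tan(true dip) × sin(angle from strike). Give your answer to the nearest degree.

46°

The strike is S55°E and the section trends S40°W; the acute angle between them is β = 85°.
tan(apparent dip) = tan 46° · sin 85° = 1.0316
α = arctan(1.0316) = 45.89°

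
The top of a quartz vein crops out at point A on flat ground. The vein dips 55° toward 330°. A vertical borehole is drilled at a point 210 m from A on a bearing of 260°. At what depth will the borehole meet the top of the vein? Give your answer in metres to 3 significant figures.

The hole lies 70° from the dip direction, so the down-dip offset is 210 × cos 70° = 71.82 m.
Depth = down-dip offset × tan(dip) = 71.82 × tan 55° = 71.82 × 1.4281
Depth = 102.58 m

103 m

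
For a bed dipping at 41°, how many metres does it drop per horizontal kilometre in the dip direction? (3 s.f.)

drop per km = 1000 × tan 41° = 1000 × 0.8693

869 m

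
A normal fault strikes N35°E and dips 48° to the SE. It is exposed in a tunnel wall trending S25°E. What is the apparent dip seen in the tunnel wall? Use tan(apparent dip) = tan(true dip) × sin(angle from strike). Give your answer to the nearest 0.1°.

The strike is N35°E and the section trends S25°E; the acute angle between them is β = 60°.
tan(apparent dip) = tan 48° · sin 60° = 0.9618
α = arctan(0.9618) = 43.89°

43.9°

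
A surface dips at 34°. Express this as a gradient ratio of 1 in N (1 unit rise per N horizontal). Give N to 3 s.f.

1 in 1.48

1 : N means tan θ = 1/N, so N = 1/tan 34° = 1/0.6745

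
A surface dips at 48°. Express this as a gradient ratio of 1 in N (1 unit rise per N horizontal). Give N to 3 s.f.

1 : N means tan θ = 1/N, so N = 1/tan 48° = 1/1.1106

1 in 0.900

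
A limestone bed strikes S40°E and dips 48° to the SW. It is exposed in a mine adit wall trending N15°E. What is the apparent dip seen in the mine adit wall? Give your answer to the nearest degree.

Angle between strike (S40°E) and section (N15°E): β = 55°.
tan(apparent dip) = tan 48° · sin 55° = 0.9098
apparent dip = arctan 0.9098 = 42.29°

42°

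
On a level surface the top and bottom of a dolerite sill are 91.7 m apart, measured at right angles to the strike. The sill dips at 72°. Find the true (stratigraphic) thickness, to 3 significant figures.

True thickness t = w · sin(dip) = 91.7 × sin 72°
t = 91.7 × 0.9511 = 87.212 m

87.2 m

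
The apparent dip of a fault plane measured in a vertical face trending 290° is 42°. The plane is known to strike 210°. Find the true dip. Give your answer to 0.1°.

The section is 80° from the strike.
tan δ = tan α / sin β = tan 42° / sin 80° = 0.9004 / 0.9848 = 0.9143
true dip = arctan 0.9143 = 42.44°

42.4°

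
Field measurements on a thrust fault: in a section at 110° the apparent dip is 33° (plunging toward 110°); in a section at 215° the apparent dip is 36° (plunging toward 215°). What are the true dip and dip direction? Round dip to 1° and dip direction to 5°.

true dip 49°, dip direction 165°

Each apparent-dip line lies in the plane. As unit vectors (x east, y north, z up), v₁ plunges 33°→110° and v₂ plunges 36°→215°.
Cross product v₁ × v₂ gives the pole to the plane: n ∝ (0.192, -0.716, 0.655).
Dip δ = arctan(|n_h|/n_z) = arctan(0.741/0.655) = 48.5°.
The horizontal component of n points toward azimuth atan2(n_x, n_y) = 165°, the dip direction.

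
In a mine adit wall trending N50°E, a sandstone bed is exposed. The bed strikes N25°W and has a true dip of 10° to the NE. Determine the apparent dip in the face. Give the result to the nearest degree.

The strike is N25°W and the section trends N50°E; the acute angle between them is β = 75°.
tan α = tan 10° × sin 75° = 0.1763 × 0.9659 = 0.1703
apparent dip = arctan 0.1703 = 9.67°

10°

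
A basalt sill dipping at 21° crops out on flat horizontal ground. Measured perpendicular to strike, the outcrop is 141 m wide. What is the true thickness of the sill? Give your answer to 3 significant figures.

True thickness t = w · sin(dip) = 141 × sin 21°
t = 141 × 0.3584 = 50.530 m

50.5 m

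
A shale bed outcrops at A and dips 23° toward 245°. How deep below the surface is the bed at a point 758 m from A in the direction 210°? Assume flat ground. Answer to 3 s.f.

264 m

The hole lies 35° from the dip direction, so the down-dip offset is 758 × cos 35° = 620.92 m.
Depth = down-dip offset × tan(dip) = 620.92 × tan 23° = 620.92 × 0.4245
Depth = 263.56 m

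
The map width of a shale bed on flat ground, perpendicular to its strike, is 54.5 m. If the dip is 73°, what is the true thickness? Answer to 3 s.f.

52.1 m

True thickness t = w · sin(dip) = 54.5 × sin 73°
t = 54.5 × 0.9563 = 52.119 m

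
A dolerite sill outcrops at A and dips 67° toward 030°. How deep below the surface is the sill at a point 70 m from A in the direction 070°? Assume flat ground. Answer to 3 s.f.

The hole lies 40° from the dip direction, so the down-dip offset is 70 × cos 40° = 53.62 m.
Depth = down-dip offset × tan(dip) = 53.62 × tan 67° = 53.62 × 2.3559
Depth = 126.33 m

126 m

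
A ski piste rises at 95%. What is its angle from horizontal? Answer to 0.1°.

43.5°

tan θ = 95/100 = 0.9500
θ = arctan(0.9500) = 43.53°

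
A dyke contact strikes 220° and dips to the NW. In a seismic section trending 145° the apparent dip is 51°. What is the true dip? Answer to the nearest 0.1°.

52.0°

The section is 75° from the strike.
tan(true dip) = tan 51° / sin 75° = 1.2785
δ = arctan(1.2785) = 51.97°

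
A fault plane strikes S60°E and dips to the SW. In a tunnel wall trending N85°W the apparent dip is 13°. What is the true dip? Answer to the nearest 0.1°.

β = acute angle between strike S60°E and section N85°W = 25°.
tan(true dip) = tan 13° / sin 25° = 0.5463
true dip = arctan 0.5463 = 28.65°

28.6°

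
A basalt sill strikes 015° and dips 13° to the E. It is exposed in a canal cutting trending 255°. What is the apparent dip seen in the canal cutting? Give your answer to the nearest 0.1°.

11.3°

The section lies 60° from the strike.
tan α = tan 13° × sin 60° = 0.2309 × 0.8660 = 0.1999
α = arctan(0.1999) = 11.31°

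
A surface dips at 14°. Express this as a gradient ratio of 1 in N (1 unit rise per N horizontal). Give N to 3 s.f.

1 in 4.01

1 : N means tan θ = 1/N, so N = 1/tan 14° = 1/0.2493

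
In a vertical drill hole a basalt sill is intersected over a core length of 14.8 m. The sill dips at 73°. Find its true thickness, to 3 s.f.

4.33 m

True thickness t = h · cos(dip) = 14.8 × cos 73°
t = 14.8 × 0.2924 = 4.327 m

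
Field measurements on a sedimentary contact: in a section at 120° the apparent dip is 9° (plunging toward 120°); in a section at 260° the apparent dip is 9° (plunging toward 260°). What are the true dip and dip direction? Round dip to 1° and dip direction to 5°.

true dip 25°, dip direction 190°

Represent each trace as a vector plunging at its apparent dip toward its trend (east-north-up frame): v₁ = (0.855, -0.494, -0.156), v₂ = (-0.973, -0.172, -0.156).
n = v₁ × v₂ = (-0.050, -0.286, 0.627) (taken with n_z > 0).
tan δ = √(n_x²+n_y²)/n_z = 0.290/0.627, so δ = 24.8°.
Dip direction = azimuth of (n_x, n_y) = atan2(-0.050, -0.286) = 190°.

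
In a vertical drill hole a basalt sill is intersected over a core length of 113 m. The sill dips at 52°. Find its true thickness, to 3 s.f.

True thickness t = h · cos(dip) = 113 × cos 52°
t = 113 × 0.6157 = 69.570 m

69.6 m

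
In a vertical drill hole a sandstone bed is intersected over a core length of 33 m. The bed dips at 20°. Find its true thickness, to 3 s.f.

True thickness t = h · cos(dip) = 33 × cos 20°
t = 33 × 0.9397 = 31.010 m

31.0 m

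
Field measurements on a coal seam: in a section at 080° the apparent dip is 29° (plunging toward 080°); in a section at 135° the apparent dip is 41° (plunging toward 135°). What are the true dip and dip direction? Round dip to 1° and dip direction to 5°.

true dip 41°, dip direction 130°

Represent each trace as a vector plunging at its apparent dip toward its trend (east-north-up frame): v₁ = (0.861, 0.152, -0.485), v₂ = (0.534, -0.534, -0.656).
n = v₁ × v₂ = (0.358, -0.306, 0.541) (taken with n_z > 0).
Dip δ = arctan(|n_h|/n_z) = arctan(0.471/0.541) = 41.1°.
Dip direction = azimuth of (n_x, n_y) = atan2(0.358, -0.306) = 131°.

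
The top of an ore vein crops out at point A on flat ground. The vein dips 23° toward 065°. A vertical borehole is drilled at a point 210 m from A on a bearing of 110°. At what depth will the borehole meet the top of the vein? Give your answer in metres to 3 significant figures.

The hole lies 45° from the dip direction, so the down-dip offset is 210 × cos 45° = 148.49 m.
Depth = down-dip offset × tan(dip) = 148.49 × tan 23° = 148.49 × 0.4245
Depth = 63.03 m

63.0 m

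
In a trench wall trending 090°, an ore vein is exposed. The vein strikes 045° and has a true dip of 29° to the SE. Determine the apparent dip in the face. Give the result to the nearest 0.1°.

The section lies 45° from the strike.
tan(apparent dip) = tan 29° · sin 45° = 0.3920
α = arctan(0.3920) = 21.40°

21.4°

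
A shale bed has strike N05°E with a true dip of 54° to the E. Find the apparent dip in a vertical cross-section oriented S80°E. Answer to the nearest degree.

The section lies 85° from the strike.
tan α = tan 54° × sin 85° = 1.3764 × 0.9962 = 1.3711
α = arctan(1.3711) = 53.90°

54°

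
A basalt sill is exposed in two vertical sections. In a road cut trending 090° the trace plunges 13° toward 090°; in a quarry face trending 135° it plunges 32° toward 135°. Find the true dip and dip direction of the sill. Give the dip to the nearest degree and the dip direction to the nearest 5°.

true dip 35°, dip direction 160°

The two traces are lines in the plane: v₁ = (sin 90°·cos 13°, cos 90°·cos 13°, −sin 13°), v₂ = (sin 135°·cos 32°, cos 135°·cos 32°, −sin 32°).
The plane normal is n = v₁ × v₂ ∝ (0.135, -0.381, 0.584).
Dip δ = arctan(|n_h|/n_z) = arctan(0.405/0.584) = 34.7°.
Dip direction = azimuth of (n_x, n_y) = atan2(0.135, -0.381) = 161°.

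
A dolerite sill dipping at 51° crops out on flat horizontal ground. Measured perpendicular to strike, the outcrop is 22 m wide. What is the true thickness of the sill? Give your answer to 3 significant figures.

17.1 m

True thickness t = w · sin(dip) = 22 × sin 51°
t = 22 × 0.7771 = 17.097 m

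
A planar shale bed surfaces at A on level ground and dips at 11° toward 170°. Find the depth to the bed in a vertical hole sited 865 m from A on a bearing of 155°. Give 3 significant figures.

162 m

The hole lies 15° from the dip direction, so the down-dip offset is 865 × cos 15° = 835.53 m.
Depth = down-dip offset × tan(dip) = 835.53 × tan 11° = 835.53 × 0.1944
Depth = 162.41 m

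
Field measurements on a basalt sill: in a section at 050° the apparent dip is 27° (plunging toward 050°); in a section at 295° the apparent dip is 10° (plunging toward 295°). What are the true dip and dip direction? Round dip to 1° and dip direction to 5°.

true dip 34°, dip direction 010°

The two traces are lines in the plane: v₁ = (sin 50°·cos 27°, cos 50°·cos 27°, −sin 27°), v₂ = (sin 295°·cos 10°, cos 295°·cos 10°, −sin 10°).
The plane normal is n = v₁ × v₂ ∝ (0.089, 0.524, 0.795).
Dip δ = arctan(|n_h|/n_z) = arctan(0.531/0.795) = 33.7°.
Dip direction = azimuth of (n_x, n_y) = atan2(0.089, 0.524) = 10°.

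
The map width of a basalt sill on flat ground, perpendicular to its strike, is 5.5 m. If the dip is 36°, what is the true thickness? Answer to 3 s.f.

3.23 m

True thickness t = w · sin(dip) = 5.5 × sin 36°
t = 5.5 × 0.5878 = 3.233 m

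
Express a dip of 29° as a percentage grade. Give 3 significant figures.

55.4%

grade % = 100 × tan 29° = 100 × 0.5543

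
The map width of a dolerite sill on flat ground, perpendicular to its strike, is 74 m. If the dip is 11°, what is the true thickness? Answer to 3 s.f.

True thickness t = w · sin(dip) = 74 × sin 11°
t = 74 × 0.1908 = 14.120 m

14.1 m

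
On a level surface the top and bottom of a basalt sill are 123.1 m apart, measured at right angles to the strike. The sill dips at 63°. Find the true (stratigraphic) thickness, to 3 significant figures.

True thickness t = w · sin(dip) = 123.1 × sin 63°
t = 123.1 × 0.8910 = 109.683 m

110 m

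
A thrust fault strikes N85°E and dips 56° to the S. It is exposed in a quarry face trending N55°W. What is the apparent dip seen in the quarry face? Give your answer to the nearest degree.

44°

Angle between strike (N85°E) and section (N55°W): β = 40°.
tan(apparent dip) = tan 56° · sin 40° = 0.9530
α = arctan(0.9530) = 43.62°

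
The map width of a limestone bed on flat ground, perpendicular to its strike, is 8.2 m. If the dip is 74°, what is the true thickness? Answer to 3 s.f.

7.88 m

True thickness t = w · sin(dip) = 8.2 × sin 74°
t = 8.2 × 0.9613 = 7.882 m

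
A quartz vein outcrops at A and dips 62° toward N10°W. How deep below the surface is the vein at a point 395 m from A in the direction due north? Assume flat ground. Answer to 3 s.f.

732 m

The hole lies 10° from the dip direction, so the down-dip offset is 395 × cos 10° = 389.00 m.
Depth = down-dip offset × tan(dip) = 389.00 × tan 62° = 389.00 × 1.8807
Depth = 731.60 m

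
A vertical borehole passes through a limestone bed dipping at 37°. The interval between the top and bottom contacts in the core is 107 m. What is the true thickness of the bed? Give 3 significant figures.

True thickness t = h · cos(dip) = 107 × cos 37°
t = 107 × 0.7986 = 85.454 m

85.5 m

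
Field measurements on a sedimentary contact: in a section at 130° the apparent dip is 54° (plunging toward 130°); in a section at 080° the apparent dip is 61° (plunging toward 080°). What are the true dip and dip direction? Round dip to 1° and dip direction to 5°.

Each apparent-dip line lies in the plane. As unit vectors (x east, y north, z up), v₁ plunges 54°→130° and v₂ plunges 61°→080°.
Cross product v₁ × v₂ gives the pole to the plane: n ∝ (0.399, 0.008, 0.218).
Dip δ = arctan(|n_h|/n_z) = arctan(0.399/0.218) = 61.3°.
Dip direction = azimuth of (n_x, n_y) = atan2(0.399, 0.008) = 89°.

true dip 61°, dip direction 090°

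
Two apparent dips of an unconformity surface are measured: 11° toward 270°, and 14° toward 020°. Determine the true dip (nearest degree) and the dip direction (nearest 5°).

true dip 21°, dip direction 330°

Each apparent-dip line lies in the plane. As unit vectors (x east, y north, z up), v₁ plunges 11°→270° and v₂ plunges 14°→020°.
The plane normal is n = v₁ × v₂ ∝ (-0.174, 0.301, 0.895).
tan δ = √(n_x²+n_y²)/n_z = 0.347/0.895, so δ = 21.2°.
The horizontal component of n points toward azimuth atan2(n_x, n_y) = 330°, the dip direction.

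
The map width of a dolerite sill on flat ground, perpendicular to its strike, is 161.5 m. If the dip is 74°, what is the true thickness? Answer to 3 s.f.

True thickness t = w · sin(dip) = 161.5 × sin 74°
t = 161.5 × 0.9613 = 155.244 m

155 m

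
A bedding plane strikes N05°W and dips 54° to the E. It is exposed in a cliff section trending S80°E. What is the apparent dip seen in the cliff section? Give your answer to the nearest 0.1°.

The strike is N05°W and the section trends S80°E; the acute angle between them is β = 75°.
tan α = tan 54° × sin 75° = 1.3764 × 0.9659 = 1.3295
apparent dip = arctan 1.3295 = 53.05°

53.1°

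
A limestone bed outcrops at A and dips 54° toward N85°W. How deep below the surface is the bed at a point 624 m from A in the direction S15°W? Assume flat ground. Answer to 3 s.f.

The hole lies 80° from the dip direction, so the down-dip offset is 624 × cos 80° = 108.36 m.
Depth = down-dip offset × tan(dip) = 108.36 × tan 54° = 108.36 × 1.3764
Depth = 149.14 m

149 m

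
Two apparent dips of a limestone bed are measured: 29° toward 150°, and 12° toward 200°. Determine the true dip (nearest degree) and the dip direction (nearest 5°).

true dip 30°, dip direction 130°

Each apparent-dip line lies in the plane. As unit vectors (x east, y north, z up), v₁ plunges 29°→150° and v₂ plunges 12°→200°.
Cross product v₁ × v₂ gives the pole to the plane: n ∝ (0.288, -0.253, 0.655).
Dip δ = arctan(|n_h|/n_z) = arctan(0.384/0.655) = 30.3°.
The horizontal component of n points toward azimuth atan2(n_x, n_y) = 131°, the dip direction.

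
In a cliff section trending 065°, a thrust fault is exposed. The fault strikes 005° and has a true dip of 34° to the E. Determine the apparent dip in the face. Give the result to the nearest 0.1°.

30.3°

The strike is 005° and the section trends 065°; the acute angle between them is β = 60°.
tan α = tan 34° × sin 60° = 0.6745 × 0.8660 = 0.5841
α = arctan(0.5841) = 30.29°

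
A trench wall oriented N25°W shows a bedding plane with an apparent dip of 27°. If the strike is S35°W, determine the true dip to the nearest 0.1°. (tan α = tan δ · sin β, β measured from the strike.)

The section is 60° from the strike.
tan δ = tan α / sin β = tan 27° / sin 60° = 0.5095 / 0.8660 = 0.5883
δ = arctan(0.5883) = 30.47°

30.5°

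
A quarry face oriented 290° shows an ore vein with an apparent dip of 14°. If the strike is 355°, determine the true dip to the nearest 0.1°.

15.4°

The section is 65° from the strike.
tan δ = tan α / sin β = tan 14° / sin 65° = 0.2493 / 0.9063 = 0.2751
true dip = arctan 0.2751 = 15.38°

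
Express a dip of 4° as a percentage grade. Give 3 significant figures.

6.99%

grade % = 100 × tan 4° = 100 × 0.0699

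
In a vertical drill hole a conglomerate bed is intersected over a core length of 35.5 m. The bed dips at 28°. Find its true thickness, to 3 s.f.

31.3 m

True thickness t = h · cos(dip) = 35.5 × cos 28°
t = 35.5 × 0.8829 = 31.345 m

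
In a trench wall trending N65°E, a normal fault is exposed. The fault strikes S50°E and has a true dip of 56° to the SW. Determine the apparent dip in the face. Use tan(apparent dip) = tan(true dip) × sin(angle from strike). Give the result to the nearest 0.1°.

53.3°

Angle between strike (S50°E) and section (N65°E): β = 65°.
tan(apparent dip) = tan 56° · sin 65° = 1.3437
apparent dip = arctan 1.3437 = 53.34°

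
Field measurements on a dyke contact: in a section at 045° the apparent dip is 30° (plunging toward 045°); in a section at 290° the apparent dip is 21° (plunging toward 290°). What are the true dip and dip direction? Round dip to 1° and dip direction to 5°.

Each apparent-dip line lies in the plane. As unit vectors (x east, y north, z up), v₁ plunges 30°→045° and v₂ plunges 21°→290°.
n = v₁ × v₂ = (-0.060, 0.658, 0.733) (taken with n_z > 0).
tan δ = √(n_x²+n_y²)/n_z = 0.661/0.733, so δ = 42.0°.
Dip direction = atan2(-0.060, 0.658) = 355° (azimuth of n's horizontal projection).

true dip 42°, dip direction 355°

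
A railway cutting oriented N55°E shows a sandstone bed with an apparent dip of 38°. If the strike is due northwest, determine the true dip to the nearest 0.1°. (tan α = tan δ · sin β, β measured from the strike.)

The section is 80° from the strike.
tan δ = tan α / sin β = tan 38° / sin 80° = 0.7813 / 0.9848 = 0.7933
true dip = arctan 0.7933 = 38.43°

38.4°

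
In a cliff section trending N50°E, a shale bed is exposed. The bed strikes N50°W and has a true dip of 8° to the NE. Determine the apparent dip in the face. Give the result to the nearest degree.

8°

The strike is N50°W and the section trends N50°E; the acute angle between them is β = 80°.
tan(apparent dip) = tan 8° · sin 80° = 0.1384
α = arctan(0.1384) = 7.88°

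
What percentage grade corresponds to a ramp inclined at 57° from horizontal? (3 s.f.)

154%

grade % = 100 × tan 57° = 100 × 1.5399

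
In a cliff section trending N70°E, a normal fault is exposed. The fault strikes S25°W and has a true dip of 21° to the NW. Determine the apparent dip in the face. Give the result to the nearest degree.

Angle between strike (S25°W) and section (N70°E): β = 45°.
tan(apparent dip) = tan 21° · sin 45° = 0.2714
α = arctan(0.2714) = 15.19°

15°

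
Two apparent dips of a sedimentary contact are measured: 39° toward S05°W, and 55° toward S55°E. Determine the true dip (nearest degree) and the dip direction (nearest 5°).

true dip 55°, dip direction 130°

Represent each trace as a vector plunging at its apparent dip toward its trend (east-north-up frame): v₁ = (-0.068, -0.774, -0.629), v₂ = (0.470, -0.329, -0.819).
The plane normal is n = v₁ × v₂ ∝ (0.427, -0.351, 0.386).
Dip δ = arctan(|n_h|/n_z) = arctan(0.553/0.386) = 55.1°.
Dip direction = atan2(0.427, -0.351) = 129° (azimuth of n's horizontal projection).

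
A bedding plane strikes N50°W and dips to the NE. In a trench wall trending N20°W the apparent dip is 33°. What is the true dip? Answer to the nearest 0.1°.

β = acute angle between strike N50°W and section N20°W = 30°.
tan(true dip) = tan 33° / sin 30° = 1.2988
δ = arctan(1.2988) = 52.41°

52.4°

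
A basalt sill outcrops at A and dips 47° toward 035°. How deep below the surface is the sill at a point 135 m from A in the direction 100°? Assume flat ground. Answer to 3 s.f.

The hole lies 65° from the dip direction, so the down-dip offset is 135 × cos 65° = 57.05 m.
Depth = down-dip offset × tan(dip) = 57.05 × tan 47° = 57.05 × 1.0724
Depth = 61.18 m

61.2 m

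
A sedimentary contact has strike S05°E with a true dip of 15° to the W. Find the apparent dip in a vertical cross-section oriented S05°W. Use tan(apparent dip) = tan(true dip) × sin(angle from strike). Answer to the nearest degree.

Angle between strike (S05°E) and section (S05°W): β = 10°.
tan α = tan 15° × sin 10° = 0.2679 × 0.1736 = 0.0465
apparent dip = arctan 0.0465 = 2.66°

3°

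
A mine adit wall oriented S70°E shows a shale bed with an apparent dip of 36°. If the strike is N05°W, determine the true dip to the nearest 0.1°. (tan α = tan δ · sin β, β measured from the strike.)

β = acute angle between strike N05°W and section S70°E = 65°.
tan(true dip) = tan 36° / sin 65° = 0.8017
true dip = arctan 0.8017 = 38.72°

38.7°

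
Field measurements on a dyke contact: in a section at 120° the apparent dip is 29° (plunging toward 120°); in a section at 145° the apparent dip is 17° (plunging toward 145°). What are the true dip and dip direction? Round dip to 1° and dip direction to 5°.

The two traces are lines in the plane: v₁ = (sin 120°·cos 29°, cos 120°·cos 29°, −sin 29°), v₂ = (sin 145°·cos 17°, cos 145°·cos 17°, −sin 17°).
The plane normal is n = v₁ × v₂ ∝ (0.252, 0.044, 0.353).
Dip δ = arctan(|n_h|/n_z) = arctan(0.256/0.353) = 35.9°.
Dip direction = atan2(0.252, 0.044) = 80° (azimuth of n's horizontal projection).

true dip 36°, dip direction 080°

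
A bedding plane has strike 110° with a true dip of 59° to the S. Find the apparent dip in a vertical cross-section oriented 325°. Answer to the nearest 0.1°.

43.7°

The section lies 35° from the strike.
tan(apparent dip) = tan 59° · sin 35° = 0.9546
α = arctan(0.9546) = 43.67°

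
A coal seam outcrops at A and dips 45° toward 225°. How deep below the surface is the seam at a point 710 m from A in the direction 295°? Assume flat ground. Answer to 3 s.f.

243 m

The hole lies 70° from the dip direction, so the down-dip offset is 710 × cos 70° = 242.83 m.
Depth = down-dip offset × tan(dip) = 242.83 × tan 45° = 242.83 × 1.0000
Depth = 242.83 m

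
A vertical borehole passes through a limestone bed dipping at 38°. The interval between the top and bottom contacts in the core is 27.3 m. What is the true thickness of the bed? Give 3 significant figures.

21.5 m

True thickness t = h · cos(dip) = 27.3 × cos 38°
t = 27.3 × 0.7880 = 21.513 m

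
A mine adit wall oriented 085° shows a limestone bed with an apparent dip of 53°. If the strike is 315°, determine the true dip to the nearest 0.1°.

The section is 50° from the strike.
tan(true dip) = tan 53° / sin 50° = 1.7323
δ = arctan(1.7323) = 60.00°

60.0°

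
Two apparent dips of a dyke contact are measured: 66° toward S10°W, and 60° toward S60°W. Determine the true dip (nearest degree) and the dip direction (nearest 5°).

Represent each trace as a vector plunging at its apparent dip toward its trend (east-north-up frame): v₁ = (-0.071, -0.401, -0.914), v₂ = (-0.433, -0.250, -0.866).
The plane normal is n = v₁ × v₂ ∝ (-0.119, -0.334, 0.156).
True dip = arccos(n_z / |n|) = arccos(0.4021) = 66.3°.
Dip direction = azimuth of (n_x, n_y) = atan2(-0.119, -0.334) = 200°.

true dip 66°, dip direction 200°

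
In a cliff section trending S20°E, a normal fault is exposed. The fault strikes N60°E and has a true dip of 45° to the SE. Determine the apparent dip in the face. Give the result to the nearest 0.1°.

The section lies 80° from the strike.
tan(apparent dip) = tan 45° · sin 80° = 0.9848
α = arctan(0.9848) = 44.56°

44.6°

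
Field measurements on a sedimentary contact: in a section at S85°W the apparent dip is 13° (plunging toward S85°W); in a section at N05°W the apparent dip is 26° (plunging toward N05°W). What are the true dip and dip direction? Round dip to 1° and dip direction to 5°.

Represent each trace as a vector plunging at its apparent dip toward its trend (east-north-up frame): v₁ = (-0.971, -0.085, -0.225), v₂ = (-0.078, 0.895, -0.438).
n = v₁ × v₂ = (-0.239, 0.408, 0.876) (taken with n_z > 0).
tan δ = √(n_x²+n_y²)/n_z = 0.473/0.876, so δ = 28.4°.
Dip direction = azimuth of (n_x, n_y) = atan2(-0.239, 0.408) = 330°.

true dip 28°, dip direction 330°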